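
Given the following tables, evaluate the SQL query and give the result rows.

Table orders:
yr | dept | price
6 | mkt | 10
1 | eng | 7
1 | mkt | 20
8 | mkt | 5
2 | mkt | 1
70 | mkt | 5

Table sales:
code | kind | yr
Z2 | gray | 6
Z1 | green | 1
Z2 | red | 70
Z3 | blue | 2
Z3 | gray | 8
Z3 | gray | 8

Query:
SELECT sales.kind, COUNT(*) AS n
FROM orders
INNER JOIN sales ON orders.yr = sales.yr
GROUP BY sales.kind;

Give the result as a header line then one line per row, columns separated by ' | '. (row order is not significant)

== RESULT ==
sales.kind | n
gray | 3
green | 2
blue | 1
red | 1

Derivation:
After JOIN sales (7 rows):
orders.yr | orders.dept | orders.price | sales.code | sales.kind | sales.yr
6 | mkt | 10 | Z2 | gray | 6
1 | eng | 7 | Z1 | green | 1
1 | mkt | 20 | Z1 | green | 1
8 | mkt | 5 | Z3 | gray | 8
8 | mkt | 5 | Z3 | gray | 8
2 | mkt | 1 | Z3 | blue | 2
70 | mkt | 5 | Z2 | red | 70
After GROUP BY (4 rows):
sales.kind | n
gray | 3
green | 2
blue | 1
red | 1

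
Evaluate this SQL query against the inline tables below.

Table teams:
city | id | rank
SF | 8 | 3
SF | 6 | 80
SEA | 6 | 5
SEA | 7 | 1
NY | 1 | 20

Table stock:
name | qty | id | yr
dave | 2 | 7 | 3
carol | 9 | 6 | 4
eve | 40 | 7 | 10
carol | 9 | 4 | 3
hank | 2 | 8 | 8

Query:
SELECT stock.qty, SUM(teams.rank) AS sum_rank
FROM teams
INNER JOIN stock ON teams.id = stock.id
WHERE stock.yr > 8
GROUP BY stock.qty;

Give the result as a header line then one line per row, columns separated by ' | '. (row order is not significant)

After JOIN stock (5 rows):
teams.city | teams.id | teams.rank | stock.name | stock.qty | stock.id | stock.yr
SF | 8 | 3 | hank | 2 | 8 | 8
SF | 6 | 80 | carol | 9 | 6 | 4
SEA | 6 | 5 | carol | 9 | 6 | 4
SEA | 7 | 1 | dave | 2 | 7 | 3
SEA | 7 | 1 | eve | 40 | 7 | 10
After WHERE (1 rows):
teams.city | teams.id | teams.rank | stock.name | stock.qty | stock.id | stock.yr
SEA | 7 | 1 | eve | 40 | 7 | 10
After GROUP BY (1 rows):
stock.qty | sum_rank
40 | 1

== RESULT ==
stock.qty | sum_rank
40 | 1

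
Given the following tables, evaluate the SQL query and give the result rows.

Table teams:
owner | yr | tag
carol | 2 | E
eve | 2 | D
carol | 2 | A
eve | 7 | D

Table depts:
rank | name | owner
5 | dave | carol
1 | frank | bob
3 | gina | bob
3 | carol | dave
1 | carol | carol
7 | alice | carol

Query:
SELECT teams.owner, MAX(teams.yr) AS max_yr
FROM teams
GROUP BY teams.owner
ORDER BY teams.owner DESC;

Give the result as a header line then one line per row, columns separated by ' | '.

== RESULT ==
teams.owner | max_yr
eve | 7
carol | 2

Derivation:
After GROUP BY (2 rows):
teams.owner | max_yr
carol | 2
eve | 7
After ORDER BY (2 rows):
teams.owner | max_yr
eve | 7
carol | 2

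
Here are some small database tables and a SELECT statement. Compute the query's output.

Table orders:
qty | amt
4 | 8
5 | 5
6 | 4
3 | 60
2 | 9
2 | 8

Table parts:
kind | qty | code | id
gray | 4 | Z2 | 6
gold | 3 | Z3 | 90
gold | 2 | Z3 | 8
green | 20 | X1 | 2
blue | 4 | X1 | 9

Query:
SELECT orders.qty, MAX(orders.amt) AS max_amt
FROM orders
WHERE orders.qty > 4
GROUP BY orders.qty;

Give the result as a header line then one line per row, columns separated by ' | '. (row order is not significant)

After WHERE (2 rows):
orders.qty | orders.amt
5 | 5
6 | 4
After GROUP BY (2 rows):
orders.qty | max_amt
5 | 5
6 | 4

== RESULT ==
orders.qty | max_amt
5 | 5
6 | 4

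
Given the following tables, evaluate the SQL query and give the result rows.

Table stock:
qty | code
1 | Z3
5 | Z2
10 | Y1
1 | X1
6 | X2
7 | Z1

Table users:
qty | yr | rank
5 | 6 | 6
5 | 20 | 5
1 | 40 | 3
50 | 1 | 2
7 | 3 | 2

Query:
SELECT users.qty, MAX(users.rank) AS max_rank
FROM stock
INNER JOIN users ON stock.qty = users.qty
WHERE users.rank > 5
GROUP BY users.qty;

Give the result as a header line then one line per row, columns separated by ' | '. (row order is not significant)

After JOIN users (5 rows):
stock.qty | stock.code | users.qty | users.yr | users.rank
1 | Z3 | 1 | 40 | 3
5 | Z2 | 5 | 6 | 6
5 | Z2 | 5 | 20 | 5
1 | X1 | 1 | 40 | 3
7 | Z1 | 7 | 3 | 2
After WHERE (1 rows):
stock.qty | stock.code | users.qty | users.yr | users.rank
5 | Z2 | 5 | 6 | 6
After GROUP BY (1 rows):
users.qty | max_rank
5 | 6

== RESULT ==
users.qty | max_rank
5 | 6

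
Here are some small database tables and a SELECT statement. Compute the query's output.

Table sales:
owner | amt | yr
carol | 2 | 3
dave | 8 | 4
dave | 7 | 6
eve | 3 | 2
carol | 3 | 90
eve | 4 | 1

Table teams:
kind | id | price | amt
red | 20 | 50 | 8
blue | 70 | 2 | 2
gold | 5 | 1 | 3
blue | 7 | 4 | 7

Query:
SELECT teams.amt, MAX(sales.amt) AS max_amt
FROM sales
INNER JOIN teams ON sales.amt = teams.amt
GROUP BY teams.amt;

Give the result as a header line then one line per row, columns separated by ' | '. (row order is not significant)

== RESULT ==
teams.amt | max_amt
2 | 2
8 | 8
7 | 7
3 | 3

Derivation:
After JOIN teams (5 rows):
sales.owner | sales.amt | sales.yr | teams.kind | teams.id | teams.price | teams.amt
carol | 2 | 3 | blue | 70 | 2 | 2
dave | 8 | 4 | red | 20 | 50 | 8
dave | 7 | 6 | blue | 7 | 4 | 7
eve | 3 | 2 | gold | 5 | 1 | 3
carol | 3 | 90 | gold | 5 | 1 | 3
After GROUP BY (4 rows):
teams.amt | max_amt
2 | 2
8 | 8
7 | 7
3 | 3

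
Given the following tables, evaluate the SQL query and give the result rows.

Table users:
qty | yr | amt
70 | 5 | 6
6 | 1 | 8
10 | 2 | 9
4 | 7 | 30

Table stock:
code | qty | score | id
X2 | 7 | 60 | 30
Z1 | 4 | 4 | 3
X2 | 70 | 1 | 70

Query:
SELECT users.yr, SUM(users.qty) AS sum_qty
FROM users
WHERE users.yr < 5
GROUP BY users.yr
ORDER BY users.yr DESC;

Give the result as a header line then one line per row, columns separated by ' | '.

After WHERE (2 rows):
users.qty | users.yr | users.amt
6 | 1 | 8
10 | 2 | 9
After GROUP BY (2 rows):
users.yr | sum_qty
1 | 6
2 | 10
After ORDER BY (2 rows):
users.yr | sum_qty
2 | 10
1 | 6

== RESULT ==
users.yr | sum_qty
2 | 10
1 | 6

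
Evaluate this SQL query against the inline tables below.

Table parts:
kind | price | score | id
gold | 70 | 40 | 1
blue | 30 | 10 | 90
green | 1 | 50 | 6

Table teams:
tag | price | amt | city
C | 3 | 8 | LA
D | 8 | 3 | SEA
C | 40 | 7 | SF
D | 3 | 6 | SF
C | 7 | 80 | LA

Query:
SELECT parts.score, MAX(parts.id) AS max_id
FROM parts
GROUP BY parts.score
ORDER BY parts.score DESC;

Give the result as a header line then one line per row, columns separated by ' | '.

== RESULT ==
parts.score | max_id
50 | 6
40 | 1
10 | 90

Derivation:
After GROUP BY (3 rows):
parts.score | max_id
40 | 1
10 | 90
50 | 6
After ORDER BY (3 rows):
parts.score | max_id
50 | 6
40 | 1
10 | 90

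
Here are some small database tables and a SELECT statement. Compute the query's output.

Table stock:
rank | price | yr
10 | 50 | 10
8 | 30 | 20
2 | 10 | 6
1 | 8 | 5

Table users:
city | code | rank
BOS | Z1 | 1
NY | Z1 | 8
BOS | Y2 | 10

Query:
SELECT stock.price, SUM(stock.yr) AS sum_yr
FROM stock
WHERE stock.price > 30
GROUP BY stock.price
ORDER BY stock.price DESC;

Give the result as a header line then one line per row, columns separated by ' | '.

After WHERE (1 rows):
stock.rank | stock.price | stock.yr
10 | 50 | 10
After GROUP BY (1 rows):
stock.price | sum_yr
50 | 10
After ORDER BY (1 rows):
stock.price | sum_yr
50 | 10

== RESULT ==
stock.price | sum_yr
50 | 10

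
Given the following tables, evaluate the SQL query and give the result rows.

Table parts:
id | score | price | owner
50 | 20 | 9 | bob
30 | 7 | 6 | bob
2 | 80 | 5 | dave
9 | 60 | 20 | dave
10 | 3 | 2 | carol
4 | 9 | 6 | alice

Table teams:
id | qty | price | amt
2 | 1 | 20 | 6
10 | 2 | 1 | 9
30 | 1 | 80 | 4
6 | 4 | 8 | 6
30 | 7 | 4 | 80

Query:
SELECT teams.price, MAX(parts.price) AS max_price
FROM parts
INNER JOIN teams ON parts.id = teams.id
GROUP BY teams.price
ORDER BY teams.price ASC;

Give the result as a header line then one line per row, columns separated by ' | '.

== RESULT ==
teams.price | max_price
1 | 2
4 | 6
20 | 5
80 | 6

Derivation:
After JOIN teams (4 rows):
parts.id | parts.score | parts.price | parts.owner | teams.id | teams.qty | teams.price | teams.amt
30 | 7 | 6 | bob | 30 | 1 | 80 | 4
30 | 7 | 6 | bob | 30 | 7 | 4 | 80
2 | 80 | 5 | dave | 2 | 1 | 20 | 6
10 | 3 | 2 | carol | 10 | 2 | 1 | 9
After GROUP BY (4 rows):
teams.price | max_price
80 | 6
4 | 6
20 | 5
1 | 2
After ORDER BY (4 rows):
teams.price | max_price
1 | 2
4 | 6
20 | 5
80 | 6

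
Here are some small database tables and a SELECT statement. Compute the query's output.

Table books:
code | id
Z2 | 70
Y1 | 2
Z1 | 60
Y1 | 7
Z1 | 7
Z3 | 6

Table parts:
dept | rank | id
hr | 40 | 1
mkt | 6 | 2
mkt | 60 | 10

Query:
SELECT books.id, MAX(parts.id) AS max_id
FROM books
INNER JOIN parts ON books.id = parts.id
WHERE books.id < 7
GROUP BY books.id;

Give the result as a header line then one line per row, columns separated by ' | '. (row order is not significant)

== RESULT ==
books.id | max_id
2 | 2

Derivation:
After JOIN parts (1 rows):
books.code | books.id | parts.dept | parts.rank | parts.id
Y1 | 2 | mkt | 6 | 2
After WHERE (1 rows):
books.code | books.id | parts.dept | parts.rank | parts.id
Y1 | 2 | mkt | 6 | 2
After GROUP BY (1 rows):
books.id | max_id
2 | 2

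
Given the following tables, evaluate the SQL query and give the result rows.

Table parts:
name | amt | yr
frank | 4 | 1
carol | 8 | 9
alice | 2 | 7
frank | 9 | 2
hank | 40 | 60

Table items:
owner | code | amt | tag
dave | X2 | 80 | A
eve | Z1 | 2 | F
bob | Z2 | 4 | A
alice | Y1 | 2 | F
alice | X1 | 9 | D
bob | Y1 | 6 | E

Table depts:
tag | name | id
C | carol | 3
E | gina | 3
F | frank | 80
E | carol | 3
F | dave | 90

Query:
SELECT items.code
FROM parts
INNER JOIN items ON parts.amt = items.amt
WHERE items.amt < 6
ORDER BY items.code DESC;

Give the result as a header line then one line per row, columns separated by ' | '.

== RESULT ==
items.code
Z2
Z1
Y1

Derivation:
After JOIN items (4 rows):
parts.name | parts.amt | parts.yr | items.owner | items.code | items.amt | items.tag
frank | 4 | 1 | bob | Z2 | 4 | A
alice | 2 | 7 | eve | Z1 | 2 | F
alice | 2 | 7 | alice | Y1 | 2 | F
frank | 9 | 2 | alice | X1 | 9 | D
After WHERE (3 rows):
parts.name | parts.amt | parts.yr | items.owner | items.code | items.amt | items.tag
frank | 4 | 1 | bob | Z2 | 4 | A
alice | 2 | 7 | eve | Z1 | 2 | F
alice | 2 | 7 | alice | Y1 | 2 | F
After SELECT (3 rows):
items.code
Z2
Z1
Y1
After ORDER BY (3 rows):
items.code
Z2
Z1
Y1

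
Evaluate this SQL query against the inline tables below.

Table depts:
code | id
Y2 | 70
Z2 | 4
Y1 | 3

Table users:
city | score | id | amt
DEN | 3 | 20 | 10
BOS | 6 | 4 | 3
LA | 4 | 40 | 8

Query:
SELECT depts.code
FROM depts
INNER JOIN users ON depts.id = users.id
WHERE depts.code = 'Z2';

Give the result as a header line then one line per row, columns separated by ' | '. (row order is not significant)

== RESULT ==
depts.code
Z2

Derivation:
After JOIN users (1 rows):
depts.code | depts.id | users.city | users.score | users.id | users.amt
Z2 | 4 | BOS | 6 | 4 | 3
After WHERE (1 rows):
depts.code | depts.id | users.city | users.score | users.id | users.amt
Z2 | 4 | BOS | 6 | 4 | 3
After SELECT (1 rows):
depts.code
Z2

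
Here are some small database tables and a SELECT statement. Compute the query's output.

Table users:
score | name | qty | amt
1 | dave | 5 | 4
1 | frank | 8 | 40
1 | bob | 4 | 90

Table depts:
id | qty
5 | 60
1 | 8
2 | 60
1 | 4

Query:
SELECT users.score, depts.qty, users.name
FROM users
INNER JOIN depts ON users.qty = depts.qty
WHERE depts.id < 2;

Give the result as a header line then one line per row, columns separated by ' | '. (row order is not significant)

After JOIN depts (2 rows):
users.score | users.name | users.qty | users.amt | depts.id | depts.qty
1 | frank | 8 | 40 | 1 | 8
1 | bob | 4 | 90 | 1 | 4
After WHERE (2 rows):
users.score | users.name | users.qty | users.amt | depts.id | depts.qty
1 | frank | 8 | 40 | 1 | 8
1 | bob | 4 | 90 | 1 | 4
After SELECT (2 rows):
users.score | depts.qty | users.name
1 | 8 | frank
1 | 4 | bob

== RESULT ==
users.score | depts.qty | users.name
1 | 8 | frank
1 | 4 | bob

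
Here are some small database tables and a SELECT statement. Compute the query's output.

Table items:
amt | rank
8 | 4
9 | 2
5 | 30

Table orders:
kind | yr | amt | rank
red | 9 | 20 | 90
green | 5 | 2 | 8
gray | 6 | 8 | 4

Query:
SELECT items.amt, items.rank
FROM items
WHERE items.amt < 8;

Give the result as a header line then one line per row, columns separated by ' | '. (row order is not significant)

After WHERE (1 rows):
items.amt | items.rank
5 | 30
After SELECT (1 rows):
items.amt | items.rank
5 | 30

== RESULT ==
items.amt | items.rank
5 | 30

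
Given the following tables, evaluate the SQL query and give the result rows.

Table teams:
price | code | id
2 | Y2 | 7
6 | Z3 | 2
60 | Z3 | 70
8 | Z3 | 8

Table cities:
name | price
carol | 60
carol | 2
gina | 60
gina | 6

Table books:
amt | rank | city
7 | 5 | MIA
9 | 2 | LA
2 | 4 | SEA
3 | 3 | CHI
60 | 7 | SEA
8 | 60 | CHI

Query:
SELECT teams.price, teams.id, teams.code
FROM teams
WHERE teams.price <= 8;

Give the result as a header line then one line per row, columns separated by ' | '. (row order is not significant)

== RESULT ==
teams.price | teams.id | teams.code
2 | 7 | Y2
6 | 2 | Z3
8 | 8 | Z3

Derivation:
After WHERE (3 rows):
teams.price | teams.code | teams.id
2 | Y2 | 7
6 | Z3 | 2
8 | Z3 | 8
After SELECT (3 rows):
teams.price | teams.id | teams.code
2 | 7 | Y2
6 | 2 | Z3
8 | 8 | Z3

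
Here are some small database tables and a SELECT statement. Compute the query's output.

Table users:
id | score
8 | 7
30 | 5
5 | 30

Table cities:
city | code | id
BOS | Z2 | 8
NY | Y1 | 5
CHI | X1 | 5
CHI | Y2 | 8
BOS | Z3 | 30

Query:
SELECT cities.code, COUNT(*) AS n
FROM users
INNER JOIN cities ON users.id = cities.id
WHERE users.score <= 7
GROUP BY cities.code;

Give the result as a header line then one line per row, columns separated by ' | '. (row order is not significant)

== RESULT ==
cities.code | n
Z2 | 1
Y2 | 1
Z3 | 1

Derivation:
After JOIN cities (5 rows):
users.id | users.score | cities.city | cities.code | cities.id
8 | 7 | BOS | Z2 | 8
8 | 7 | CHI | Y2 | 8
30 | 5 | BOS | Z3 | 30
5 | 30 | NY | Y1 | 5
5 | 30 | CHI | X1 | 5
After WHERE (3 rows):
users.id | users.score | cities.city | cities.code | cities.id
8 | 7 | BOS | Z2 | 8
8 | 7 | CHI | Y2 | 8
30 | 5 | BOS | Z3 | 30
After GROUP BY (3 rows):
cities.code | n
Z2 | 1
Y2 | 1
Z3 | 1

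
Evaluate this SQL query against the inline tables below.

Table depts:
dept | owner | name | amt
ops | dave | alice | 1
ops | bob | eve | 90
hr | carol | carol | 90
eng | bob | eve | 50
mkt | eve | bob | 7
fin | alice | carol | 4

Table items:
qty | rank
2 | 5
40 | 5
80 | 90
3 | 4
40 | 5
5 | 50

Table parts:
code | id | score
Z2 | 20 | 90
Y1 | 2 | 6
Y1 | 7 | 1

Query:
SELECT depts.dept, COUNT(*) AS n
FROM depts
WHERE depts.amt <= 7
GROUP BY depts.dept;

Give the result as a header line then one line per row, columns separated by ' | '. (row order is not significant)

After WHERE (3 rows):
depts.dept | depts.owner | depts.name | depts.amt
ops | dave | alice | 1
mkt | eve | bob | 7
fin | alice | carol | 4
After GROUP BY (3 rows):
depts.dept | n
ops | 1
mkt | 1
fin | 1

== RESULT ==
depts.dept | n
ops | 1
mkt | 1
fin | 1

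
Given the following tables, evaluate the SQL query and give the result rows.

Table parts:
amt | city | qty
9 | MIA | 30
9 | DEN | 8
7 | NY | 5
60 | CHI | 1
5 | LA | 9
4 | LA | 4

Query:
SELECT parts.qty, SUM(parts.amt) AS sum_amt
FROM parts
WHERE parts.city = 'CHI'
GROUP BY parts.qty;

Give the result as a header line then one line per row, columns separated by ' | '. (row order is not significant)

After WHERE (1 rows):
parts.amt | parts.city | parts.qty
60 | CHI | 1
After GROUP BY (1 rows):
parts.qty | sum_amt
1 | 60

== RESULT ==
parts.qty | sum_amt
1 | 60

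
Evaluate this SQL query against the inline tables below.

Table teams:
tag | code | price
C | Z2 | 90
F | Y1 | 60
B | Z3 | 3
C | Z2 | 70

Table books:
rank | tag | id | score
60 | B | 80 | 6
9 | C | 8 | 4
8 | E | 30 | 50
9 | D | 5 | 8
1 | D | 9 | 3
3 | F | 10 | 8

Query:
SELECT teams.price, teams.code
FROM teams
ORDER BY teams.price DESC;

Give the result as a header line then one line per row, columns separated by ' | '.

== RESULT ==
teams.price | teams.code
90 | Z2
70 | Z2
60 | Y1
3 | Z3

Derivation:
After SELECT (4 rows):
teams.price | teams.code
90 | Z2
60 | Y1
3 | Z3
70 | Z2
After ORDER BY (4 rows):
teams.price | teams.code
90 | Z2
70 | Z2
60 | Y1
3 | Z3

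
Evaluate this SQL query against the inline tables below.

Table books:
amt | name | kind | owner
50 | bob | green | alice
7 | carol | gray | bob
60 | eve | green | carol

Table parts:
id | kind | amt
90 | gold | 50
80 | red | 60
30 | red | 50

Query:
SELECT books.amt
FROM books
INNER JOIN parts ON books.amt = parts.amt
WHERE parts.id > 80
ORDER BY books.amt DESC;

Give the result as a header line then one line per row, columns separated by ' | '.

After JOIN parts (3 rows):
books.amt | books.name | books.kind | books.owner | parts.id | parts.kind | parts.amt
50 | bob | green | alice | 90 | gold | 50
50 | bob | green | alice | 30 | red | 50
60 | eve | green | carol | 80 | red | 60
After WHERE (1 rows):
books.amt | books.name | books.kind | books.owner | parts.id | parts.kind | parts.amt
50 | bob | green | alice | 90 | gold | 50
After SELECT (1 rows):
books.amt
50
After ORDER BY (1 rows):
books.amt
50

== RESULT ==
books.amt
50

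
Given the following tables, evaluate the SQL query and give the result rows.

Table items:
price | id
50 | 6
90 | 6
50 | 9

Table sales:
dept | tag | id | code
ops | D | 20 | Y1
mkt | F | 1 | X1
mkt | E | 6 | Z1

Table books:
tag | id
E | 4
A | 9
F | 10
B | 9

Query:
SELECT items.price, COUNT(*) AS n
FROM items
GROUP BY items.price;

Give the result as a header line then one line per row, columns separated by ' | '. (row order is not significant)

After GROUP BY (2 rows):
items.price | n
50 | 2
90 | 1

== RESULT ==
items.price | n
50 | 2
90 | 1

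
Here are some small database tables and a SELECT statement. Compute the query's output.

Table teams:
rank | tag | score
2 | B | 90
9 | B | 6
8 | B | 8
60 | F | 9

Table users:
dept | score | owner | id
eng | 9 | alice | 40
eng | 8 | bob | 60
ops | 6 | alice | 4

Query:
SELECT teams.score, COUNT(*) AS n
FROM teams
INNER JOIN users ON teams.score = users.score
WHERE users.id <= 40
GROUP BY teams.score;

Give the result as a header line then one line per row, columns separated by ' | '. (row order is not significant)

After JOIN users (3 rows):
teams.rank | teams.tag | teams.score | users.dept | users.score | users.owner | users.id
9 | B | 6 | ops | 6 | alice | 4
8 | B | 8 | eng | 8 | bob | 60
60 | F | 9 | eng | 9 | alice | 40
After WHERE (2 rows):
teams.rank | teams.tag | teams.score | users.dept | users.score | users.owner | users.id
9 | B | 6 | ops | 6 | alice | 4
60 | F | 9 | eng | 9 | alice | 40
After GROUP BY (2 rows):
teams.score | n
6 | 1
9 | 1

== RESULT ==
teams.score | n
6 | 1
9 | 1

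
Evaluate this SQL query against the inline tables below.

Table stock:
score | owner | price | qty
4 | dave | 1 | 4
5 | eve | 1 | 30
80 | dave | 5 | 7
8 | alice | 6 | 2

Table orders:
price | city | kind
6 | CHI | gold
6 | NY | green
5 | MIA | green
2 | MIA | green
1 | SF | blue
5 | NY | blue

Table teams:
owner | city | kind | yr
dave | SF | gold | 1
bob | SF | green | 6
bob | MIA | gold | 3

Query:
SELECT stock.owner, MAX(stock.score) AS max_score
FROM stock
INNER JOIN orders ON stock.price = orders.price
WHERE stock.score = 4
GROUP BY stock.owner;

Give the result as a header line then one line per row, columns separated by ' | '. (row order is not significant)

== RESULT ==
stock.owner | max_score
dave | 4

Derivation:
After JOIN orders (6 rows):
stock.score | stock.owner | stock.price | stock.qty | orders.price | orders.city | orders.kind
4 | dave | 1 | 4 | 1 | SF | blue
5 | eve | 1 | 30 | 1 | SF | blue
80 | dave | 5 | 7 | 5 | MIA | green
80 | dave | 5 | 7 | 5 | NY | blue
8 | alice | 6 | 2 | 6 | CHI | gold
8 | alice | 6 | 2 | 6 | NY | green
After WHERE (1 rows):
stock.score | stock.owner | stock.price | stock.qty | orders.price | orders.city | orders.kind
4 | dave | 1 | 4 | 1 | SF | blue
After GROUP BY (1 rows):
stock.owner | max_score
dave | 4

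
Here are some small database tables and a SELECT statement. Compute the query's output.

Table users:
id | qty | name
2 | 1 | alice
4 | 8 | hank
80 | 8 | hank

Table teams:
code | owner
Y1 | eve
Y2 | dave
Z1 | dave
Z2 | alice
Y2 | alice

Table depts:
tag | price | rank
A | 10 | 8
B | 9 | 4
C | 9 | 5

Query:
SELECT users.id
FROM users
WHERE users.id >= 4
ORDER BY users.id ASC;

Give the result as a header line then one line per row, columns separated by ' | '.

== RESULT ==
users.id
4
80

Derivation:
After WHERE (2 rows):
users.id | users.qty | users.name
4 | 8 | hank
80 | 8 | hank
After SELECT (2 rows):
users.id
4
80
After ORDER BY (2 rows):
users.id
4
80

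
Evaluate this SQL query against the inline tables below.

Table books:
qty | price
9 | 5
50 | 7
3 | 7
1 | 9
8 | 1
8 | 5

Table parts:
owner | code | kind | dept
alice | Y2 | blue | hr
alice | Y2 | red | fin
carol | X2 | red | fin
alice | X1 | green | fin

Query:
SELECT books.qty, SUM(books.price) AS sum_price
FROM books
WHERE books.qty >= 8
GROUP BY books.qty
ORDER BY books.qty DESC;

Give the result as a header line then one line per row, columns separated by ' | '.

After WHERE (4 rows):
books.qty | books.price
9 | 5
50 | 7
8 | 1
8 | 5
After GROUP BY (3 rows):
books.qty | sum_price
9 | 5
50 | 7
8 | 6
After ORDER BY (3 rows):
books.qty | sum_price
50 | 7
9 | 5
8 | 6

== RESULT ==
books.qty | sum_price
50 | 7
9 | 5
8 | 6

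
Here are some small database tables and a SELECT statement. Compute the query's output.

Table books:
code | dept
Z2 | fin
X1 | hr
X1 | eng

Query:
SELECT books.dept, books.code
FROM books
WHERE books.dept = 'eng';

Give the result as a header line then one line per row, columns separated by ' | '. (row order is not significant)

== RESULT ==
books.dept | books.code
eng | X1

Derivation:
After WHERE (1 rows):
books.code | books.dept
X1 | eng
After SELECT (1 rows):
books.dept | books.code
eng | X1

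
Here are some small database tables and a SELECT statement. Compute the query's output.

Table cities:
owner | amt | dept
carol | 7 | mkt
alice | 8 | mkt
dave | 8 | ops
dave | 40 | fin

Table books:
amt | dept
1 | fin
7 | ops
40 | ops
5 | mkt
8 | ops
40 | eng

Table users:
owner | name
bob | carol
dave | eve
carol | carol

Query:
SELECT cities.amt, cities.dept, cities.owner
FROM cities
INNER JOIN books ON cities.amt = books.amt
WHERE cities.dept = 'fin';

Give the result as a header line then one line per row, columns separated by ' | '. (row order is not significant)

== RESULT ==
cities.amt | cities.dept | cities.owner
40 | fin | dave
40 | fin | dave

Derivation:
After JOIN books (5 rows):
cities.owner | cities.amt | cities.dept | books.amt | books.dept
carol | 7 | mkt | 7 | ops
alice | 8 | mkt | 8 | ops
dave | 8 | ops | 8 | ops
dave | 40 | fin | 40 | ops
dave | 40 | fin | 40 | eng
After WHERE (2 rows):
cities.owner | cities.amt | cities.dept | books.amt | books.dept
dave | 40 | fin | 40 | ops
dave | 40 | fin | 40 | eng
After SELECT (2 rows):
cities.amt | cities.dept | cities.owner
40 | fin | dave
40 | fin | dave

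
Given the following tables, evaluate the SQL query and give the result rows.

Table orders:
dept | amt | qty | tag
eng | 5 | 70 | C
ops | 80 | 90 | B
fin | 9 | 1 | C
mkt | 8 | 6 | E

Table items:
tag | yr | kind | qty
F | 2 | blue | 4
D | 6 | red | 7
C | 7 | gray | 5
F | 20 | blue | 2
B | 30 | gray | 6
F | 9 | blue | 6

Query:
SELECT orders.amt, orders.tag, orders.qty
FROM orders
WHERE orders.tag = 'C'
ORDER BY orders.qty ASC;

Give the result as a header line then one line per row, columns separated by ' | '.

== RESULT ==
orders.amt | orders.tag | orders.qty
9 | C | 1
5 | C | 70

Derivation:
After WHERE (2 rows):
orders.dept | orders.amt | orders.qty | orders.tag
eng | 5 | 70 | C
fin | 9 | 1 | C
After SELECT (2 rows):
orders.amt | orders.tag | orders.qty
5 | C | 70
9 | C | 1
After ORDER BY (2 rows):
orders.amt | orders.tag | orders.qty
9 | C | 1
5 | C | 70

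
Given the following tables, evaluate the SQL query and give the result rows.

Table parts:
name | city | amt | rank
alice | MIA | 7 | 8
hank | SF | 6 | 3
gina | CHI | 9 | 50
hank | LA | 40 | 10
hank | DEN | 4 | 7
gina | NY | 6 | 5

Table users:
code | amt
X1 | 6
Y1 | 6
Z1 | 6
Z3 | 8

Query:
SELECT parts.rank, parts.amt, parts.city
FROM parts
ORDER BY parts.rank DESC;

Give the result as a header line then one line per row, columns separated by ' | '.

After SELECT (6 rows):
parts.rank | parts.amt | parts.city
8 | 7 | MIA
3 | 6 | SF
50 | 9 | CHI
10 | 40 | LA
7 | 4 | DEN
5 | 6 | NY
After ORDER BY (6 rows):
parts.rank | parts.amt | parts.city
50 | 9 | CHI
10 | 40 | LA
8 | 7 | MIA
7 | 4 | DEN
5 | 6 | NY
3 | 6 | SF

== RESULT ==
parts.rank | parts.amt | parts.city
50 | 9 | CHI
10 | 40 | LA
8 | 7 | MIA
7 | 4 | DEN
5 | 6 | NY
3 | 6 | SF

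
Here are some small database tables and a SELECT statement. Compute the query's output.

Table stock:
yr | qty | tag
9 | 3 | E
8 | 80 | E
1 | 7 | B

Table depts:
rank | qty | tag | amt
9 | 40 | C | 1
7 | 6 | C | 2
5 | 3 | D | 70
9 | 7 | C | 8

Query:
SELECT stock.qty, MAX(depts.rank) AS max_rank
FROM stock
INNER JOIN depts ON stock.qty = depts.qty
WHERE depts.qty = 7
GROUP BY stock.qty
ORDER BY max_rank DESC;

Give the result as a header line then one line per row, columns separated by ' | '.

After JOIN depts (2 rows):
stock.yr | stock.qty | stock.tag | depts.rank | depts.qty | depts.tag | depts.amt
9 | 3 | E | 5 | 3 | D | 70
1 | 7 | B | 9 | 7 | C | 8
After WHERE (1 rows):
stock.yr | stock.qty | stock.tag | depts.rank | depts.qty | depts.tag | depts.amt
1 | 7 | B | 9 | 7 | C | 8
After GROUP BY (1 rows):
stock.qty | max_rank
7 | 9
After ORDER BY (1 rows):
stock.qty | max_rank
7 | 9

== RESULT ==
stock.qty | max_rank
7 | 9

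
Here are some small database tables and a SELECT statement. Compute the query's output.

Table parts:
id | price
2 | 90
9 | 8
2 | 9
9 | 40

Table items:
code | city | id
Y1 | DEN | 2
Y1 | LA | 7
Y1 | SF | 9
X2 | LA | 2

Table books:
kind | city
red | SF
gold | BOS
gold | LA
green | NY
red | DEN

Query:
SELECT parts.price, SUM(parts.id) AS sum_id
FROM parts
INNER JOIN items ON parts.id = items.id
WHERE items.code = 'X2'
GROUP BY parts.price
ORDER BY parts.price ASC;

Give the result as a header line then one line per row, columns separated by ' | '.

== RESULT ==
parts.price | sum_id
9 | 2
90 | 2

Derivation:
After JOIN items (6 rows):
parts.id | parts.price | items.code | items.city | items.id
2 | 90 | Y1 | DEN | 2
2 | 90 | X2 | LA | 2
9 | 8 | Y1 | SF | 9
2 | 9 | Y1 | DEN | 2
2 | 9 | X2 | LA | 2
9 | 40 | Y1 | SF | 9
After WHERE (2 rows):
parts.id | parts.price | items.code | items.city | items.id
2 | 90 | X2 | LA | 2
2 | 9 | X2 | LA | 2
After GROUP BY (2 rows):
parts.price | sum_id
90 | 2
9 | 2
After ORDER BY (2 rows):
parts.price | sum_id
9 | 2
90 | 2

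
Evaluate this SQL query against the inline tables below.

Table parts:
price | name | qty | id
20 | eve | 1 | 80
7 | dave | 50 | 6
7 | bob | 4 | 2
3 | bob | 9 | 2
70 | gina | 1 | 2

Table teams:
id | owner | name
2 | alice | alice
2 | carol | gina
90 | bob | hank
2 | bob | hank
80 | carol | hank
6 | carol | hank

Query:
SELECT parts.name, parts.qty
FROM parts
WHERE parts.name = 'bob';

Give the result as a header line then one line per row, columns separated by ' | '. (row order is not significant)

== RESULT ==
parts.name | parts.qty
bob | 4
bob | 9

Derivation:
After WHERE (2 rows):
parts.price | parts.name | parts.qty | parts.id
7 | bob | 4 | 2
3 | bob | 9 | 2
After SELECT (2 rows):
parts.name | parts.qty
bob | 4
bob | 9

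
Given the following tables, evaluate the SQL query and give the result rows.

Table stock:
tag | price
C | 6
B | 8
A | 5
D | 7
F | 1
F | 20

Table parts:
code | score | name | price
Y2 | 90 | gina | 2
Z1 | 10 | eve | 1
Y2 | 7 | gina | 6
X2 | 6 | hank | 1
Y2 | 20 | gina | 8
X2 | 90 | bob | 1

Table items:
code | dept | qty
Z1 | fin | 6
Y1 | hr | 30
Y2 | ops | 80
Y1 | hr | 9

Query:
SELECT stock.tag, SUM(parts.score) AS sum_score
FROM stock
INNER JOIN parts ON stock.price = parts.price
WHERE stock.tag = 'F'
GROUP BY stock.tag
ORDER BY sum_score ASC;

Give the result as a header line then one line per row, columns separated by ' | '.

== RESULT ==
stock.tag | sum_score
F | 106

Derivation:
After JOIN parts (5 rows):
stock.tag | stock.price | parts.code | parts.score | parts.name | parts.price
C | 6 | Y2 | 7 | gina | 6
B | 8 | Y2 | 20 | gina | 8
F | 1 | Z1 | 10 | eve | 1
F | 1 | X2 | 6 | hank | 1
F | 1 | X2 | 90 | bob | 1
After WHERE (3 rows):
stock.tag | stock.price | parts.code | parts.score | parts.name | parts.price
F | 1 | Z1 | 10 | eve | 1
F | 1 | X2 | 6 | hank | 1
F | 1 | X2 | 90 | bob | 1
After GROUP BY (1 rows):
stock.tag | sum_score
F | 106
After ORDER BY (1 rows):
stock.tag | sum_score
F | 106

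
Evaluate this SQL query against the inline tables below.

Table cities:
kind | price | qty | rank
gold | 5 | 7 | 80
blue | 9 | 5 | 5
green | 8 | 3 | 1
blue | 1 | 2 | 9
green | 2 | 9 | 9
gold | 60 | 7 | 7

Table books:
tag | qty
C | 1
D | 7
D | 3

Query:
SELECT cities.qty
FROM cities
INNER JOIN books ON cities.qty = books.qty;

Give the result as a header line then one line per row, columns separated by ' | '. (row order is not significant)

== RESULT ==
cities.qty
7
3
7

Derivation:
After JOIN books (3 rows):
cities.kind | cities.price | cities.qty | cities.rank | books.tag | books.qty
gold | 5 | 7 | 80 | D | 7
green | 8 | 3 | 1 | D | 3
gold | 60 | 7 | 7 | D | 7
After SELECT (3 rows):
cities.qty
7
3
7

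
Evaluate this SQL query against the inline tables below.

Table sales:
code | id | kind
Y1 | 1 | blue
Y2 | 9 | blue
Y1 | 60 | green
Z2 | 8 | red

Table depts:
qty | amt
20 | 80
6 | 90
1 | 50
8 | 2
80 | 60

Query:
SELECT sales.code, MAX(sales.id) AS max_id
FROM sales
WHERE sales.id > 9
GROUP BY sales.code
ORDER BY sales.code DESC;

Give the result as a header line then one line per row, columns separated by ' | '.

After WHERE (1 rows):
sales.code | sales.id | sales.kind
Y1 | 60 | green
After GROUP BY (1 rows):
sales.code | max_id
Y1 | 60
After ORDER BY (1 rows):
sales.code | max_id
Y1 | 60

== RESULT ==
sales.code | max_id
Y1 | 60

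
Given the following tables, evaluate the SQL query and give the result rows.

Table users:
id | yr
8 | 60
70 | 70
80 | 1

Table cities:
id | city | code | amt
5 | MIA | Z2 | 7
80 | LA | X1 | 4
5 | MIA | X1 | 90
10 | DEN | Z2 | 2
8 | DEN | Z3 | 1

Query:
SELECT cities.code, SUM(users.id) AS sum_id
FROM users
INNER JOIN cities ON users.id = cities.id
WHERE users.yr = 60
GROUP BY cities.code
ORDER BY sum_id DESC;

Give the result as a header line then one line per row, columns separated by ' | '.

== RESULT ==
cities.code | sum_id
Z3 | 8

Derivation:
After JOIN cities (2 rows):
users.id | users.yr | cities.id | cities.city | cities.code | cities.amt
8 | 60 | 8 | DEN | Z3 | 1
80 | 1 | 80 | LA | X1 | 4
After WHERE (1 rows):
users.id | users.yr | cities.id | cities.city | cities.code | cities.amt
8 | 60 | 8 | DEN | Z3 | 1
After GROUP BY (1 rows):
cities.code | sum_id
Z3 | 8
After ORDER BY (1 rows):
cities.code | sum_id
Z3 | 8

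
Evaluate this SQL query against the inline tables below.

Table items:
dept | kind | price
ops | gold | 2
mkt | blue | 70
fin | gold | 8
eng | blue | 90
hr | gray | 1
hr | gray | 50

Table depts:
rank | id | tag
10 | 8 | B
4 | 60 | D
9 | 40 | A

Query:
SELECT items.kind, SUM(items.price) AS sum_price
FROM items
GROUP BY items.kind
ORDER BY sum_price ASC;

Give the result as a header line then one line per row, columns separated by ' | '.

== RESULT ==
items.kind | sum_price
gold | 10
gray | 51
blue | 160

Derivation:
After GROUP BY (3 rows):
items.kind | sum_price
gold | 10
blue | 160
gray | 51
After ORDER BY (3 rows):
items.kind | sum_price
gold | 10
gray | 51
blue | 160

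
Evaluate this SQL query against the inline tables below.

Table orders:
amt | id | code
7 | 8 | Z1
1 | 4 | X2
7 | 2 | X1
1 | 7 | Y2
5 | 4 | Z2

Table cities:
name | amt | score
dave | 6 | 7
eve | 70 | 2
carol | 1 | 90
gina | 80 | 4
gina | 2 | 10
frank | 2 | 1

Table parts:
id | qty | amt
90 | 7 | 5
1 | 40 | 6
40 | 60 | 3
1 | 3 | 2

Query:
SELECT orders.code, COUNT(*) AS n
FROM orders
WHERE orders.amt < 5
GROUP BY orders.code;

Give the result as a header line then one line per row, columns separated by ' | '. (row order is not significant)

== RESULT ==
orders.code | n
X2 | 1
Y2 | 1

Derivation:
After WHERE (2 rows):
orders.amt | orders.id | orders.code
1 | 4 | X2
1 | 7 | Y2
After GROUP BY (2 rows):
orders.code | n
X2 | 1
Y2 | 1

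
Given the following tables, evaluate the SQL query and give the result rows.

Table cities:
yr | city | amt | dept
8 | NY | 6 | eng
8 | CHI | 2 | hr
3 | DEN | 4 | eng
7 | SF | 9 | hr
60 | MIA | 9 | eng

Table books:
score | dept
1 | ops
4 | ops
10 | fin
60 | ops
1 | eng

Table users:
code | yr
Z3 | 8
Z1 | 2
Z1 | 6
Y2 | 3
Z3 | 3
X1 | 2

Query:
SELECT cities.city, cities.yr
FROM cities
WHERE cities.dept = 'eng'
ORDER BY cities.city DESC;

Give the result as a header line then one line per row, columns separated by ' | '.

After WHERE (3 rows):
cities.yr | cities.city | cities.amt | cities.dept
8 | NY | 6 | eng
3 | DEN | 4 | eng
60 | MIA | 9 | eng
After SELECT (3 rows):
cities.city | cities.yr
NY | 8
DEN | 3
MIA | 60
After ORDER BY (3 rows):
cities.city | cities.yr
NY | 8
MIA | 60
DEN | 3

== RESULT ==
cities.city | cities.yr
NY | 8
MIA | 60
DEN | 3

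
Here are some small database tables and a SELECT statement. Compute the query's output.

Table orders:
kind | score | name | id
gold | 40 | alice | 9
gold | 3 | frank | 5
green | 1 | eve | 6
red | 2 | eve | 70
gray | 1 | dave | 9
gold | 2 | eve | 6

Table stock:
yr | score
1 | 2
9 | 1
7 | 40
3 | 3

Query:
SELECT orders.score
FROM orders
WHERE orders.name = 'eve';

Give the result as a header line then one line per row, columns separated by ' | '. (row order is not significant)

== RESULT ==
orders.score
1
2
2

Derivation:
After WHERE (3 rows):
orders.kind | orders.score | orders.name | orders.id
green | 1 | eve | 6
red | 2 | eve | 70
gold | 2 | eve | 6
After SELECT (3 rows):
orders.score
1
2
2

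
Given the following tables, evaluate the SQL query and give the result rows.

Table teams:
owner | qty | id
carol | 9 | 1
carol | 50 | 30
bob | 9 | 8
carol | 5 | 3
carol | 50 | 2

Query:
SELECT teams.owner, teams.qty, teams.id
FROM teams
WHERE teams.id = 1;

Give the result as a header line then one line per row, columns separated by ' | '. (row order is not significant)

After WHERE (1 rows):
teams.owner | teams.qty | teams.id
carol | 9 | 1
After SELECT (1 rows):
teams.owner | teams.qty | teams.id
carol | 9 | 1

== RESULT ==
teams.owner | teams.qty | teams.id
carol | 9 | 1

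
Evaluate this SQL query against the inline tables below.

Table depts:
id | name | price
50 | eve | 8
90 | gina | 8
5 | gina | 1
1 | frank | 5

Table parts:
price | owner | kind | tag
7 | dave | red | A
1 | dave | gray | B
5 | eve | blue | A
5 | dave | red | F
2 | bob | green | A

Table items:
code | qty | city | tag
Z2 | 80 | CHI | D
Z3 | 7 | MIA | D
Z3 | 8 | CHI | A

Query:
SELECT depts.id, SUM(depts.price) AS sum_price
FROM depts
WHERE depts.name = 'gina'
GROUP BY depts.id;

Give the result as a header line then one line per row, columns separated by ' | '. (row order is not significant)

== RESULT ==
depts.id | sum_price
90 | 8
5 | 1

Derivation:
After WHERE (2 rows):
depts.id | depts.name | depts.price
90 | gina | 8
5 | gina | 1
After GROUP BY (2 rows):
depts.id | sum_price
90 | 8
5 | 1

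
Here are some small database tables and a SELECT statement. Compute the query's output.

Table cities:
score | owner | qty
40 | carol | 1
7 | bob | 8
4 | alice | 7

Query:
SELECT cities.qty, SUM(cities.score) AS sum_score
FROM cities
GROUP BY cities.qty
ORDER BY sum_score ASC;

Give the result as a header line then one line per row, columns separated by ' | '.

== RESULT ==
cities.qty | sum_score
7 | 4
8 | 7
1 | 40

Derivation:
After GROUP BY (3 rows):
cities.qty | sum_score
1 | 40
8 | 7
7 | 4
After ORDER BY (3 rows):
cities.qty | sum_score
7 | 4
8 | 7
1 | 40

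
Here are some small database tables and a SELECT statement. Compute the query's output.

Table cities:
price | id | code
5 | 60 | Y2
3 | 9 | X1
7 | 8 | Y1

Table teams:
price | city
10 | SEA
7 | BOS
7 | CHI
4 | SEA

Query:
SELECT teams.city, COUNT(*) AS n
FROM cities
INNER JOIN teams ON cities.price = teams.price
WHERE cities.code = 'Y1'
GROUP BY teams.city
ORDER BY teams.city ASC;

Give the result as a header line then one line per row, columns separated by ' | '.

== RESULT ==
teams.city | n
BOS | 1
CHI | 1

Derivation:
After JOIN teams (2 rows):
cities.price | cities.id | cities.code | teams.price | teams.city
7 | 8 | Y1 | 7 | BOS
7 | 8 | Y1 | 7 | CHI
After WHERE (2 rows):
cities.price | cities.id | cities.code | teams.price | teams.city
7 | 8 | Y1 | 7 | BOS
7 | 8 | Y1 | 7 | CHI
After GROUP BY (2 rows):
teams.city | n
BOS | 1
CHI | 1
After ORDER BY (2 rows):
teams.city | n
BOS | 1
CHI | 1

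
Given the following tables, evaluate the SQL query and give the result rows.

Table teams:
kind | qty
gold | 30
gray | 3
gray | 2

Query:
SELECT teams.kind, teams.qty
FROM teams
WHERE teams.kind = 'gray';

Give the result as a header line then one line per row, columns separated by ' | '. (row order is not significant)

After WHERE (2 rows):
teams.kind | teams.qty
gray | 3
gray | 2
After SELECT (2 rows):
teams.kind | teams.qty
gray | 3
gray | 2

== RESULT ==
teams.kind | teams.qty
gray | 3
gray | 2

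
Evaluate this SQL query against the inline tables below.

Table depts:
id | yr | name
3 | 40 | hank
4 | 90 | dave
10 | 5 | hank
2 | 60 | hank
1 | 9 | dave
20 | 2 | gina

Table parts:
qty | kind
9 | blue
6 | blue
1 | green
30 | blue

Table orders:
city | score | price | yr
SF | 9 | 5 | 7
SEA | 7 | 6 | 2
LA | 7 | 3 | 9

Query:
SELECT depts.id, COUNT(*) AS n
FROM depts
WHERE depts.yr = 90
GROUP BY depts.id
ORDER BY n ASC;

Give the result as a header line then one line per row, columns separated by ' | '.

== RESULT ==
depts.id | n
4 | 1

Derivation:
After WHERE (1 rows):
depts.id | depts.yr | depts.name
4 | 90 | dave
After GROUP BY (1 rows):
depts.id | n
4 | 1
After ORDER BY (1 rows):
depts.id | n
4 | 1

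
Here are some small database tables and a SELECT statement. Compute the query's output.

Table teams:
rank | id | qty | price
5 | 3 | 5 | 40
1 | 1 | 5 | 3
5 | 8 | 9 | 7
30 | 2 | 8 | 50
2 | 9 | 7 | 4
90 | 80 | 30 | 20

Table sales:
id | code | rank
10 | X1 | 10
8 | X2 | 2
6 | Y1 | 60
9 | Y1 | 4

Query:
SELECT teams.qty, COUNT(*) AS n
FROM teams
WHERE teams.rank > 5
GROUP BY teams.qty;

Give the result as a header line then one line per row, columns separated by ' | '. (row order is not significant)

== RESULT ==
teams.qty | n
8 | 1
30 | 1

Derivation:
After WHERE (2 rows):
teams.rank | teams.id | teams.qty | teams.price
30 | 2 | 8 | 50
90 | 80 | 30 | 20
After GROUP BY (2 rows):
teams.qty | n
8 | 1
30 | 1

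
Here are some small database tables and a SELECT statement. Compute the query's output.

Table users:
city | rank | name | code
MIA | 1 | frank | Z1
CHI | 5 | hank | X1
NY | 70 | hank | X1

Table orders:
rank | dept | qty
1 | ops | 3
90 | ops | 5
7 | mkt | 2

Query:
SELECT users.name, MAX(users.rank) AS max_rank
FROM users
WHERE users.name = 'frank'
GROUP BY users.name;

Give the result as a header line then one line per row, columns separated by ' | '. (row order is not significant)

== RESULT ==
users.name | max_rank
frank | 1

Derivation:
After WHERE (1 rows):
users.city | users.rank | users.name | users.code
MIA | 1 | frank | Z1
After GROUP BY (1 rows):
users.name | max_rank
frank | 1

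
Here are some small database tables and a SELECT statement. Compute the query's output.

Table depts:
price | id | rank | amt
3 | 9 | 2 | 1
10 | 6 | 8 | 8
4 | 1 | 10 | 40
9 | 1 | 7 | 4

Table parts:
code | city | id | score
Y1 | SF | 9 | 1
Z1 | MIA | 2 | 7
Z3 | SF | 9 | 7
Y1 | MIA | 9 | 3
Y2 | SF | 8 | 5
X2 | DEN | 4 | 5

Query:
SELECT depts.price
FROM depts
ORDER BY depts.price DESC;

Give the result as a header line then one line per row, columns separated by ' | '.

After SELECT (4 rows):
depts.price
3
10
4
9
After ORDER BY (4 rows):
depts.price
10
9
4
3

== RESULT ==
depts.price
10
9
4
3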